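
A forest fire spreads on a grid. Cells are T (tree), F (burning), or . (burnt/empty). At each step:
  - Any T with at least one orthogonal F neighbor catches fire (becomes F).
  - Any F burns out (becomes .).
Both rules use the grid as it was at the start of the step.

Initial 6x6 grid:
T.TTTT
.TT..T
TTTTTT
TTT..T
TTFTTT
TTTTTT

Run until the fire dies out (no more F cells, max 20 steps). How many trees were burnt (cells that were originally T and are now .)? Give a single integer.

Step 1: +4 fires, +1 burnt (F count now 4)
Step 2: +6 fires, +4 burnt (F count now 6)
Step 3: +7 fires, +6 burnt (F count now 7)
Step 4: +6 fires, +7 burnt (F count now 6)
Step 5: +2 fires, +6 burnt (F count now 2)
Step 6: +2 fires, +2 burnt (F count now 2)
Step 7: +1 fires, +2 burnt (F count now 1)
Step 8: +0 fires, +1 burnt (F count now 0)
Fire out after step 8
Initially T: 29, now '.': 35
Total burnt (originally-T cells now '.'): 28

Answer: 28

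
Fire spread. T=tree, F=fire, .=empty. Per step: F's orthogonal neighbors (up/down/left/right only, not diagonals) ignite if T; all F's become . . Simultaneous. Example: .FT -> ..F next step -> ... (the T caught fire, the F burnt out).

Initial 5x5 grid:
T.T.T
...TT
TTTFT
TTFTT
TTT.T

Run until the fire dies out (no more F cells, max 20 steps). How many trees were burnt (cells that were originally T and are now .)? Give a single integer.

Answer: 15

Derivation:
Step 1: +6 fires, +2 burnt (F count now 6)
Step 2: +5 fires, +6 burnt (F count now 5)
Step 3: +4 fires, +5 burnt (F count now 4)
Step 4: +0 fires, +4 burnt (F count now 0)
Fire out after step 4
Initially T: 17, now '.': 23
Total burnt (originally-T cells now '.'): 15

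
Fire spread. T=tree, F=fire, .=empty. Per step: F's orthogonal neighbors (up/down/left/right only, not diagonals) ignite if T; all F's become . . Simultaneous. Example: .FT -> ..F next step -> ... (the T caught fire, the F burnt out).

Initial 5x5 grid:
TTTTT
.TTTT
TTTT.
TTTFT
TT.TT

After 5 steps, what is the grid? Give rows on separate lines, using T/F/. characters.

Step 1: 4 trees catch fire, 1 burn out
  TTTTT
  .TTTT
  TTTF.
  TTF.F
  TT.FT
Step 2: 4 trees catch fire, 4 burn out
  TTTTT
  .TTFT
  TTF..
  TF...
  TT..F
Step 3: 6 trees catch fire, 4 burn out
  TTTFT
  .TF.F
  TF...
  F....
  TF...
Step 4: 5 trees catch fire, 6 burn out
  TTF.F
  .F...
  F....
  .....
  F....
Step 5: 1 trees catch fire, 5 burn out
  TF...
  .....
  .....
  .....
  .....

TF...
.....
.....
.....
.....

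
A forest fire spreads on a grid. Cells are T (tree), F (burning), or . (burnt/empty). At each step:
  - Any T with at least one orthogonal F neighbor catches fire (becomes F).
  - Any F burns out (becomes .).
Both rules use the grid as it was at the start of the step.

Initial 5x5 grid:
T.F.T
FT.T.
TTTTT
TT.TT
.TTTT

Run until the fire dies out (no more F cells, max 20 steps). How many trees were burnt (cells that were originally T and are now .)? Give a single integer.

Answer: 16

Derivation:
Step 1: +3 fires, +2 burnt (F count now 3)
Step 2: +2 fires, +3 burnt (F count now 2)
Step 3: +2 fires, +2 burnt (F count now 2)
Step 4: +2 fires, +2 burnt (F count now 2)
Step 5: +4 fires, +2 burnt (F count now 4)
Step 6: +2 fires, +4 burnt (F count now 2)
Step 7: +1 fires, +2 burnt (F count now 1)
Step 8: +0 fires, +1 burnt (F count now 0)
Fire out after step 8
Initially T: 17, now '.': 24
Total burnt (originally-T cells now '.'): 16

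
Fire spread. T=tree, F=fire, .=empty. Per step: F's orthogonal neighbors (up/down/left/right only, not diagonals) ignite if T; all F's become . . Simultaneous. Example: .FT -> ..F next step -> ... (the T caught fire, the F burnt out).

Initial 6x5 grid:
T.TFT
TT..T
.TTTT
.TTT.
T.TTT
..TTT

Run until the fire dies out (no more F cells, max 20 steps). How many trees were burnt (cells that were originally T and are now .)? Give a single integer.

Answer: 19

Derivation:
Step 1: +2 fires, +1 burnt (F count now 2)
Step 2: +1 fires, +2 burnt (F count now 1)
Step 3: +1 fires, +1 burnt (F count now 1)
Step 4: +1 fires, +1 burnt (F count now 1)
Step 5: +2 fires, +1 burnt (F count now 2)
Step 6: +3 fires, +2 burnt (F count now 3)
Step 7: +5 fires, +3 burnt (F count now 5)
Step 8: +3 fires, +5 burnt (F count now 3)
Step 9: +1 fires, +3 burnt (F count now 1)
Step 10: +0 fires, +1 burnt (F count now 0)
Fire out after step 10
Initially T: 20, now '.': 29
Total burnt (originally-T cells now '.'): 19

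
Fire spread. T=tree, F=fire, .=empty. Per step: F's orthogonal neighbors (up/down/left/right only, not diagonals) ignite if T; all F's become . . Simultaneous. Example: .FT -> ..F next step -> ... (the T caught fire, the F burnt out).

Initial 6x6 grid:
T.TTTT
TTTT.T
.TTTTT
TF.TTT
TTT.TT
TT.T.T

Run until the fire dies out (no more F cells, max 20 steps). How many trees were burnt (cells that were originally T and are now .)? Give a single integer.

Answer: 27

Derivation:
Step 1: +3 fires, +1 burnt (F count now 3)
Step 2: +5 fires, +3 burnt (F count now 5)
Step 3: +4 fires, +5 burnt (F count now 4)
Step 4: +5 fires, +4 burnt (F count now 5)
Step 5: +3 fires, +5 burnt (F count now 3)
Step 6: +4 fires, +3 burnt (F count now 4)
Step 7: +2 fires, +4 burnt (F count now 2)
Step 8: +1 fires, +2 burnt (F count now 1)
Step 9: +0 fires, +1 burnt (F count now 0)
Fire out after step 9
Initially T: 28, now '.': 35
Total burnt (originally-T cells now '.'): 27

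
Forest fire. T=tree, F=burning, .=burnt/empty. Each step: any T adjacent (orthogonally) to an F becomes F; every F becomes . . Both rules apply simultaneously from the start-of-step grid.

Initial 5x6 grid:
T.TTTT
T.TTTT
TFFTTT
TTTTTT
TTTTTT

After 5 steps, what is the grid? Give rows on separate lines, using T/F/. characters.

Step 1: 5 trees catch fire, 2 burn out
  T.TTTT
  T.FTTT
  F..FTT
  TFFTTT
  TTTTTT
Step 2: 8 trees catch fire, 5 burn out
  T.FTTT
  F..FTT
  ....FT
  F..FTT
  TFFTTT
Step 3: 7 trees catch fire, 8 burn out
  F..FTT
  ....FT
  .....F
  ....FT
  F..FTT
Step 4: 4 trees catch fire, 7 burn out
  ....FT
  .....F
  ......
  .....F
  ....FT
Step 5: 2 trees catch fire, 4 burn out
  .....F
  ......
  ......
  ......
  .....F

.....F
......
......
......
.....F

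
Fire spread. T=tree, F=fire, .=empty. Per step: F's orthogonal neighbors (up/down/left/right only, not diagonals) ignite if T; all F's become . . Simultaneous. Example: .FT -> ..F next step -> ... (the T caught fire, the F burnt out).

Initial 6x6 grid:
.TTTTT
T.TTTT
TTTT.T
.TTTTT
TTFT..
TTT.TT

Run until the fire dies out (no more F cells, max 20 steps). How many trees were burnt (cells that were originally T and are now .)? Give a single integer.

Step 1: +4 fires, +1 burnt (F count now 4)
Step 2: +5 fires, +4 burnt (F count now 5)
Step 3: +5 fires, +5 burnt (F count now 5)
Step 4: +4 fires, +5 burnt (F count now 4)
Step 5: +5 fires, +4 burnt (F count now 5)
Step 6: +2 fires, +5 burnt (F count now 2)
Step 7: +1 fires, +2 burnt (F count now 1)
Step 8: +0 fires, +1 burnt (F count now 0)
Fire out after step 8
Initially T: 28, now '.': 34
Total burnt (originally-T cells now '.'): 26

Answer: 26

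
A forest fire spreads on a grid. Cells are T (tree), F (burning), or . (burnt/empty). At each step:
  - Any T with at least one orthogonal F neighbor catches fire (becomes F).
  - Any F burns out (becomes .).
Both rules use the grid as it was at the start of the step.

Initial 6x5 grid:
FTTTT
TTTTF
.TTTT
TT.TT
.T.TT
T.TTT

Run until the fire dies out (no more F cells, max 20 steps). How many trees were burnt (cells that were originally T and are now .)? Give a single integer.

Answer: 22

Derivation:
Step 1: +5 fires, +2 burnt (F count now 5)
Step 2: +6 fires, +5 burnt (F count now 6)
Step 3: +4 fires, +6 burnt (F count now 4)
Step 4: +3 fires, +4 burnt (F count now 3)
Step 5: +3 fires, +3 burnt (F count now 3)
Step 6: +1 fires, +3 burnt (F count now 1)
Step 7: +0 fires, +1 burnt (F count now 0)
Fire out after step 7
Initially T: 23, now '.': 29
Total burnt (originally-T cells now '.'): 22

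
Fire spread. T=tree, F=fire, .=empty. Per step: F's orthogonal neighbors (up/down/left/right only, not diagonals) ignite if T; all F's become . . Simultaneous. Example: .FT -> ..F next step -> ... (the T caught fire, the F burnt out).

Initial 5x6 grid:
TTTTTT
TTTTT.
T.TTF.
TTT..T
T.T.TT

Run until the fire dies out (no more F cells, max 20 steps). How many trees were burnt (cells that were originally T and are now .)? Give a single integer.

Answer: 19

Derivation:
Step 1: +2 fires, +1 burnt (F count now 2)
Step 2: +3 fires, +2 burnt (F count now 3)
Step 3: +4 fires, +3 burnt (F count now 4)
Step 4: +4 fires, +4 burnt (F count now 4)
Step 5: +3 fires, +4 burnt (F count now 3)
Step 6: +3 fires, +3 burnt (F count now 3)
Step 7: +0 fires, +3 burnt (F count now 0)
Fire out after step 7
Initially T: 22, now '.': 27
Total burnt (originally-T cells now '.'): 19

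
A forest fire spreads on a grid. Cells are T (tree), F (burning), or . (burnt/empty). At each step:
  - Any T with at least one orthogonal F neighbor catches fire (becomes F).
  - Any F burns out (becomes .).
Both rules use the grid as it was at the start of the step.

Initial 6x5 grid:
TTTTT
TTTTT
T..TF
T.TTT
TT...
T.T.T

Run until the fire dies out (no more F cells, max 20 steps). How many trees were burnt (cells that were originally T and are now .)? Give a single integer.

Step 1: +3 fires, +1 burnt (F count now 3)
Step 2: +3 fires, +3 burnt (F count now 3)
Step 3: +3 fires, +3 burnt (F count now 3)
Step 4: +2 fires, +3 burnt (F count now 2)
Step 5: +2 fires, +2 burnt (F count now 2)
Step 6: +2 fires, +2 burnt (F count now 2)
Step 7: +1 fires, +2 burnt (F count now 1)
Step 8: +1 fires, +1 burnt (F count now 1)
Step 9: +2 fires, +1 burnt (F count now 2)
Step 10: +0 fires, +2 burnt (F count now 0)
Fire out after step 10
Initially T: 21, now '.': 28
Total burnt (originally-T cells now '.'): 19

Answer: 19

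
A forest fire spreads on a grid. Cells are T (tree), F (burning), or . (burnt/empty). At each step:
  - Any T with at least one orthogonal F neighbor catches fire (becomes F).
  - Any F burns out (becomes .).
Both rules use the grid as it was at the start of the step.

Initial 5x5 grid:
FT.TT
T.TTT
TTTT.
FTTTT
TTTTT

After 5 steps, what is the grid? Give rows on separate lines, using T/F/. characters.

Step 1: 5 trees catch fire, 2 burn out
  .F.TT
  F.TTT
  FTTT.
  .FTTT
  FTTTT
Step 2: 3 trees catch fire, 5 burn out
  ...TT
  ..TTT
  .FTT.
  ..FTT
  .FTTT
Step 3: 3 trees catch fire, 3 burn out
  ...TT
  ..TTT
  ..FT.
  ...FT
  ..FTT
Step 4: 4 trees catch fire, 3 burn out
  ...TT
  ..FTT
  ...F.
  ....F
  ...FT
Step 5: 2 trees catch fire, 4 burn out
  ...TT
  ...FT
  .....
  .....
  ....F

...TT
...FT
.....
.....
....F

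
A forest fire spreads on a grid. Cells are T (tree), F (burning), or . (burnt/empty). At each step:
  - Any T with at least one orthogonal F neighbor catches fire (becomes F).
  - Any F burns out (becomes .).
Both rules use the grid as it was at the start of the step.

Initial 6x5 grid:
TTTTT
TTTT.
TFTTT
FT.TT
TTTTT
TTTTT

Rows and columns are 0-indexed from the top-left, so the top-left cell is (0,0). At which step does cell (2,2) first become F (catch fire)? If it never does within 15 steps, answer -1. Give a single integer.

Step 1: cell (2,2)='F' (+5 fires, +2 burnt)
  -> target ignites at step 1
Step 2: cell (2,2)='.' (+6 fires, +5 burnt)
Step 3: cell (2,2)='.' (+7 fires, +6 burnt)
Step 4: cell (2,2)='.' (+4 fires, +7 burnt)
Step 5: cell (2,2)='.' (+3 fires, +4 burnt)
Step 6: cell (2,2)='.' (+1 fires, +3 burnt)
Step 7: cell (2,2)='.' (+0 fires, +1 burnt)
  fire out at step 7

1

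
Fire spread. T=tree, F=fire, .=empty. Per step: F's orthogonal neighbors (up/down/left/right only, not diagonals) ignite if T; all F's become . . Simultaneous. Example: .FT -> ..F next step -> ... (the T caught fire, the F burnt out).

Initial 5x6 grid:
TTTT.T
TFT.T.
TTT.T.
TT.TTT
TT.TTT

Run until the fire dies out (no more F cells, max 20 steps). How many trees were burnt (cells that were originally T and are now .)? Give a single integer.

Step 1: +4 fires, +1 burnt (F count now 4)
Step 2: +5 fires, +4 burnt (F count now 5)
Step 3: +3 fires, +5 burnt (F count now 3)
Step 4: +1 fires, +3 burnt (F count now 1)
Step 5: +0 fires, +1 burnt (F count now 0)
Fire out after step 5
Initially T: 22, now '.': 21
Total burnt (originally-T cells now '.'): 13

Answer: 13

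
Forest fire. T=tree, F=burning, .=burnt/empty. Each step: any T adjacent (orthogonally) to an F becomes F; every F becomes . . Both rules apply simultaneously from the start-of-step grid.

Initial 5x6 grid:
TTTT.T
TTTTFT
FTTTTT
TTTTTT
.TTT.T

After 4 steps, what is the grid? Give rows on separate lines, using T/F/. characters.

Step 1: 6 trees catch fire, 2 burn out
  TTTT.T
  FTTF.F
  .FTTFT
  FTTTTT
  .TTT.T
Step 2: 10 trees catch fire, 6 burn out
  FTTF.F
  .FF...
  ..FF.F
  .FTTFT
  .TTT.T
Step 3: 6 trees catch fire, 10 burn out
  .FF...
  ......
  ......
  ..FF.F
  .FTT.T
Step 4: 3 trees catch fire, 6 burn out
  ......
  ......
  ......
  ......
  ..FF.F

......
......
......
......
..FF.F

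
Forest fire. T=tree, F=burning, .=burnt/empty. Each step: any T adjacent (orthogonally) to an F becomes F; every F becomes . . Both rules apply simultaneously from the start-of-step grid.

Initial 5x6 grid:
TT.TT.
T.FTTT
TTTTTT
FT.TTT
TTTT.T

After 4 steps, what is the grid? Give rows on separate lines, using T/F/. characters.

Step 1: 5 trees catch fire, 2 burn out
  TT.TT.
  T..FTT
  FTFTTT
  .F.TTT
  FTTT.T
Step 2: 6 trees catch fire, 5 burn out
  TT.FT.
  F...FT
  .F.FTT
  ...TTT
  .FTT.T
Step 3: 6 trees catch fire, 6 burn out
  FT..F.
  .....F
  ....FT
  ...FTT
  ..FT.T
Step 4: 4 trees catch fire, 6 burn out
  .F....
  ......
  .....F
  ....FT
  ...F.T

.F....
......
.....F
....FT
...F.T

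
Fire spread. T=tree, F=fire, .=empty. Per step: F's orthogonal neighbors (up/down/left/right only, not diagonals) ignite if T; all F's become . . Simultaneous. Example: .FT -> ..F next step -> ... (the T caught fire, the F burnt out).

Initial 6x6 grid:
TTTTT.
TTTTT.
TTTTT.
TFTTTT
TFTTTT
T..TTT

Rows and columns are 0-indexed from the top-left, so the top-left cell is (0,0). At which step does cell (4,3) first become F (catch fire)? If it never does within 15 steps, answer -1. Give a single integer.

Step 1: cell (4,3)='T' (+5 fires, +2 burnt)
Step 2: cell (4,3)='F' (+6 fires, +5 burnt)
  -> target ignites at step 2
Step 3: cell (4,3)='.' (+7 fires, +6 burnt)
Step 4: cell (4,3)='.' (+7 fires, +7 burnt)
Step 5: cell (4,3)='.' (+3 fires, +7 burnt)
Step 6: cell (4,3)='.' (+1 fires, +3 burnt)
Step 7: cell (4,3)='.' (+0 fires, +1 burnt)
  fire out at step 7

2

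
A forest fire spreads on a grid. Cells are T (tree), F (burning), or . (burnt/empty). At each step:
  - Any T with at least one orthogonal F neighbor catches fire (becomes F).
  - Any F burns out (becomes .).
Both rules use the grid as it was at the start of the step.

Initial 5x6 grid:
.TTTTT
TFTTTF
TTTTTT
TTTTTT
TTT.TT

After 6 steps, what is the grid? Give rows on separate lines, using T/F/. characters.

Step 1: 7 trees catch fire, 2 burn out
  .FTTTF
  F.FTF.
  TFTTTF
  TTTTTT
  TTT.TT
Step 2: 8 trees catch fire, 7 burn out
  ..FTF.
  ...F..
  F.FTF.
  TFTTTF
  TTT.TT
Step 3: 7 trees catch fire, 8 burn out
  ...F..
  ......
  ...F..
  F.FTF.
  TFT.TF
Step 4: 4 trees catch fire, 7 burn out
  ......
  ......
  ......
  ...F..
  F.F.F.
Step 5: 0 trees catch fire, 4 burn out
  ......
  ......
  ......
  ......
  ......
Step 6: 0 trees catch fire, 0 burn out
  ......
  ......
  ......
  ......
  ......

......
......
......
......
......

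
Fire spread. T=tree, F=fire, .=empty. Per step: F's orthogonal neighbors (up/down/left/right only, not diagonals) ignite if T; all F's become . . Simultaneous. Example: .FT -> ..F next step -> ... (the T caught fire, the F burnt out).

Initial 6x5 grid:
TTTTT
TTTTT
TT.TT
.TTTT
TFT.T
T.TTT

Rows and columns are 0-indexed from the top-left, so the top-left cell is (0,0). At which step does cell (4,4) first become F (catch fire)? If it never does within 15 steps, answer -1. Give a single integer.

Step 1: cell (4,4)='T' (+3 fires, +1 burnt)
Step 2: cell (4,4)='T' (+4 fires, +3 burnt)
Step 3: cell (4,4)='T' (+4 fires, +4 burnt)
Step 4: cell (4,4)='T' (+6 fires, +4 burnt)
Step 5: cell (4,4)='F' (+5 fires, +6 burnt)
  -> target ignites at step 5
Step 6: cell (4,4)='.' (+2 fires, +5 burnt)
Step 7: cell (4,4)='.' (+1 fires, +2 burnt)
Step 8: cell (4,4)='.' (+0 fires, +1 burnt)
  fire out at step 8

5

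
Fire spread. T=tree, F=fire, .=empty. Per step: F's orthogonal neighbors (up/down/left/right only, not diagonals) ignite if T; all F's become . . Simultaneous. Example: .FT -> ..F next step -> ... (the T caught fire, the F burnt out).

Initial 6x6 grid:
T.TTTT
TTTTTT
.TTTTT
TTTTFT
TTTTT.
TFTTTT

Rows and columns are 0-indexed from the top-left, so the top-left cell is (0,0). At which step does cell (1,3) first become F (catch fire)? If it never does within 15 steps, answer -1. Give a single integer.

Step 1: cell (1,3)='T' (+7 fires, +2 burnt)
Step 2: cell (1,3)='T' (+10 fires, +7 burnt)
Step 3: cell (1,3)='F' (+7 fires, +10 burnt)
  -> target ignites at step 3
Step 4: cell (1,3)='.' (+4 fires, +7 burnt)
Step 5: cell (1,3)='.' (+2 fires, +4 burnt)
Step 6: cell (1,3)='.' (+1 fires, +2 burnt)
Step 7: cell (1,3)='.' (+0 fires, +1 burnt)
  fire out at step 7

3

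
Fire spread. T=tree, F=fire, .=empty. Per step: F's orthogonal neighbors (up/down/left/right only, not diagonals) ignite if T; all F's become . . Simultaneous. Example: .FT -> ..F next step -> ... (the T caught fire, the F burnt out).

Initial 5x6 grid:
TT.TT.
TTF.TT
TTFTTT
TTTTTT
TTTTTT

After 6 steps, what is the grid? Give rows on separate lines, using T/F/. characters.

Step 1: 4 trees catch fire, 2 burn out
  TT.TT.
  TF..TT
  TF.FTT
  TTFTTT
  TTTTTT
Step 2: 7 trees catch fire, 4 burn out
  TF.TT.
  F...TT
  F...FT
  TF.FTT
  TTFTTT
Step 3: 7 trees catch fire, 7 burn out
  F..TT.
  ....FT
  .....F
  F...FT
  TF.FTT
Step 4: 5 trees catch fire, 7 burn out
  ...TF.
  .....F
  ......
  .....F
  F...FT
Step 5: 2 trees catch fire, 5 burn out
  ...F..
  ......
  ......
  ......
  .....F
Step 6: 0 trees catch fire, 2 burn out
  ......
  ......
  ......
  ......
  ......

......
......
......
......
......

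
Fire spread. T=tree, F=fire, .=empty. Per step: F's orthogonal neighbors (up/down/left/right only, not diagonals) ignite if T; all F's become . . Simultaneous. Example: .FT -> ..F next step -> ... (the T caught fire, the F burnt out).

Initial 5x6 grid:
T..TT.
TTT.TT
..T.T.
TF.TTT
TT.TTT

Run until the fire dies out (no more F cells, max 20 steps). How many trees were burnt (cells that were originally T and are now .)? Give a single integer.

Answer: 3

Derivation:
Step 1: +2 fires, +1 burnt (F count now 2)
Step 2: +1 fires, +2 burnt (F count now 1)
Step 3: +0 fires, +1 burnt (F count now 0)
Fire out after step 3
Initially T: 19, now '.': 14
Total burnt (originally-T cells now '.'): 3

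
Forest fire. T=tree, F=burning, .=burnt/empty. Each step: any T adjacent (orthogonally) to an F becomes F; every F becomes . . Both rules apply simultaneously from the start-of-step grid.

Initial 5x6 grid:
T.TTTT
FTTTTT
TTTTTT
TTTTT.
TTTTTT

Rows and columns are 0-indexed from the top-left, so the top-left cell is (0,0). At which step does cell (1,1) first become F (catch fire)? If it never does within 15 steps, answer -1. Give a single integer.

Step 1: cell (1,1)='F' (+3 fires, +1 burnt)
  -> target ignites at step 1
Step 2: cell (1,1)='.' (+3 fires, +3 burnt)
Step 3: cell (1,1)='.' (+5 fires, +3 burnt)
Step 4: cell (1,1)='.' (+5 fires, +5 burnt)
Step 5: cell (1,1)='.' (+5 fires, +5 burnt)
Step 6: cell (1,1)='.' (+4 fires, +5 burnt)
Step 7: cell (1,1)='.' (+1 fires, +4 burnt)
Step 8: cell (1,1)='.' (+1 fires, +1 burnt)
Step 9: cell (1,1)='.' (+0 fires, +1 burnt)
  fire out at step 9

1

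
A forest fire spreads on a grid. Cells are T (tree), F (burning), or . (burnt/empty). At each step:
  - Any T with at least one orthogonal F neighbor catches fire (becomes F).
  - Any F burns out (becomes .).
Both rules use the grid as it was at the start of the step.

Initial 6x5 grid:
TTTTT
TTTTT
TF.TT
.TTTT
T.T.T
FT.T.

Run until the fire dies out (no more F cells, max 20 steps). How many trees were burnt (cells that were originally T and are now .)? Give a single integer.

Answer: 21

Derivation:
Step 1: +5 fires, +2 burnt (F count now 5)
Step 2: +4 fires, +5 burnt (F count now 4)
Step 3: +5 fires, +4 burnt (F count now 5)
Step 4: +4 fires, +5 burnt (F count now 4)
Step 5: +3 fires, +4 burnt (F count now 3)
Step 6: +0 fires, +3 burnt (F count now 0)
Fire out after step 6
Initially T: 22, now '.': 29
Total burnt (originally-T cells now '.'): 21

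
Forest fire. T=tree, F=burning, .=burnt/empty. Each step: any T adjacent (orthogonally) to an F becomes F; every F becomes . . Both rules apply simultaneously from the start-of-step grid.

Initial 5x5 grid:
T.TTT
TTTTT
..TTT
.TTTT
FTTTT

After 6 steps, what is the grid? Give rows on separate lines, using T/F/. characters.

Step 1: 1 trees catch fire, 1 burn out
  T.TTT
  TTTTT
  ..TTT
  .TTTT
  .FTTT
Step 2: 2 trees catch fire, 1 burn out
  T.TTT
  TTTTT
  ..TTT
  .FTTT
  ..FTT
Step 3: 2 trees catch fire, 2 burn out
  T.TTT
  TTTTT
  ..TTT
  ..FTT
  ...FT
Step 4: 3 trees catch fire, 2 burn out
  T.TTT
  TTTTT
  ..FTT
  ...FT
  ....F
Step 5: 3 trees catch fire, 3 burn out
  T.TTT
  TTFTT
  ...FT
  ....F
  .....
Step 6: 4 trees catch fire, 3 burn out
  T.FTT
  TF.FT
  ....F
  .....
  .....

T.FTT
TF.FT
....F
.....
.....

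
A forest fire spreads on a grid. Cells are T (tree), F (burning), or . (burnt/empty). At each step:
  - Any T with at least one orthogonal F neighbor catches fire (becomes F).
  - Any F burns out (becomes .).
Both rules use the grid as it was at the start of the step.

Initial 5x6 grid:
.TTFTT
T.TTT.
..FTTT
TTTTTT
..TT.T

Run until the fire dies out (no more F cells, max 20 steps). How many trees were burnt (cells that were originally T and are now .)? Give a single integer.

Answer: 19

Derivation:
Step 1: +6 fires, +2 burnt (F count now 6)
Step 2: +7 fires, +6 burnt (F count now 7)
Step 3: +4 fires, +7 burnt (F count now 4)
Step 4: +1 fires, +4 burnt (F count now 1)
Step 5: +1 fires, +1 burnt (F count now 1)
Step 6: +0 fires, +1 burnt (F count now 0)
Fire out after step 6
Initially T: 20, now '.': 29
Total burnt (originally-T cells now '.'): 19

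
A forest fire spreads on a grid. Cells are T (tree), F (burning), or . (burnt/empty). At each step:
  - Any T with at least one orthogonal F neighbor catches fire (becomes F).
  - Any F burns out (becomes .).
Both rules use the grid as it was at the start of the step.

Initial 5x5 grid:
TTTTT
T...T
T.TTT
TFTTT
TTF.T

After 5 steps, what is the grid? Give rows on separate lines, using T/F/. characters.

Step 1: 3 trees catch fire, 2 burn out
  TTTTT
  T...T
  T.TTT
  F.FTT
  TF..T
Step 2: 4 trees catch fire, 3 burn out
  TTTTT
  T...T
  F.FTT
  ...FT
  F...T
Step 3: 3 trees catch fire, 4 burn out
  TTTTT
  F...T
  ...FT
  ....F
  ....T
Step 4: 3 trees catch fire, 3 burn out
  FTTTT
  ....T
  ....F
  .....
  ....F
Step 5: 2 trees catch fire, 3 burn out
  .FTTT
  ....F
  .....
  .....
  .....

.FTTT
....F
.....
.....
.....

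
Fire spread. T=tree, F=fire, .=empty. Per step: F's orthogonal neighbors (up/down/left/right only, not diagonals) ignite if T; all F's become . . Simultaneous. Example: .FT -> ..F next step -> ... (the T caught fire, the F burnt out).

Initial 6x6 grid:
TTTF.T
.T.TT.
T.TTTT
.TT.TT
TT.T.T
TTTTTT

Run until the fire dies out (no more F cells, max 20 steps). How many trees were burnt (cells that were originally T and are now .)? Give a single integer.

Answer: 24

Derivation:
Step 1: +2 fires, +1 burnt (F count now 2)
Step 2: +3 fires, +2 burnt (F count now 3)
Step 3: +4 fires, +3 burnt (F count now 4)
Step 4: +3 fires, +4 burnt (F count now 3)
Step 5: +2 fires, +3 burnt (F count now 2)
Step 6: +2 fires, +2 burnt (F count now 2)
Step 7: +3 fires, +2 burnt (F count now 3)
Step 8: +3 fires, +3 burnt (F count now 3)
Step 9: +1 fires, +3 burnt (F count now 1)
Step 10: +1 fires, +1 burnt (F count now 1)
Step 11: +0 fires, +1 burnt (F count now 0)
Fire out after step 11
Initially T: 26, now '.': 34
Total burnt (originally-T cells now '.'): 24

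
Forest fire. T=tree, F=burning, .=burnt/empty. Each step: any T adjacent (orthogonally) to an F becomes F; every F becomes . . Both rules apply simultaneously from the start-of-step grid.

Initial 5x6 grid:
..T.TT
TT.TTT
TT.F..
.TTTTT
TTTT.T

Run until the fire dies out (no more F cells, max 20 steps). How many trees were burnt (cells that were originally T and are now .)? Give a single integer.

Answer: 19

Derivation:
Step 1: +2 fires, +1 burnt (F count now 2)
Step 2: +4 fires, +2 burnt (F count now 4)
Step 3: +5 fires, +4 burnt (F count now 5)
Step 4: +4 fires, +5 burnt (F count now 4)
Step 5: +3 fires, +4 burnt (F count now 3)
Step 6: +1 fires, +3 burnt (F count now 1)
Step 7: +0 fires, +1 burnt (F count now 0)
Fire out after step 7
Initially T: 20, now '.': 29
Total burnt (originally-T cells now '.'): 19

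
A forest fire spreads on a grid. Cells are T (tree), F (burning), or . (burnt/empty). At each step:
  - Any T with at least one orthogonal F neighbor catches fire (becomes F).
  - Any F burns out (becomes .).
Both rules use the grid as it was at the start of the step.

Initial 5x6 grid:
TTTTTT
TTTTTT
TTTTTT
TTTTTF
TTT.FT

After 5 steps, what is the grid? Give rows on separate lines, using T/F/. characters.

Step 1: 3 trees catch fire, 2 burn out
  TTTTTT
  TTTTTT
  TTTTTF
  TTTTF.
  TTT..F
Step 2: 3 trees catch fire, 3 burn out
  TTTTTT
  TTTTTF
  TTTTF.
  TTTF..
  TTT...
Step 3: 4 trees catch fire, 3 burn out
  TTTTTF
  TTTTF.
  TTTF..
  TTF...
  TTT...
Step 4: 5 trees catch fire, 4 burn out
  TTTTF.
  TTTF..
  TTF...
  TF....
  TTF...
Step 5: 5 trees catch fire, 5 burn out
  TTTF..
  TTF...
  TF....
  F.....
  TF....

TTTF..
TTF...
TF....
F.....
TF....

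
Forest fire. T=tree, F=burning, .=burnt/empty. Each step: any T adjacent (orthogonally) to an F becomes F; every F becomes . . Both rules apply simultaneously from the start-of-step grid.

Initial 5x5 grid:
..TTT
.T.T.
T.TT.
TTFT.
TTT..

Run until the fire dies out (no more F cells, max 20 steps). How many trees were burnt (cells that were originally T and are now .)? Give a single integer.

Answer: 13

Derivation:
Step 1: +4 fires, +1 burnt (F count now 4)
Step 2: +3 fires, +4 burnt (F count now 3)
Step 3: +3 fires, +3 burnt (F count now 3)
Step 4: +1 fires, +3 burnt (F count now 1)
Step 5: +2 fires, +1 burnt (F count now 2)
Step 6: +0 fires, +2 burnt (F count now 0)
Fire out after step 6
Initially T: 14, now '.': 24
Total burnt (originally-T cells now '.'): 13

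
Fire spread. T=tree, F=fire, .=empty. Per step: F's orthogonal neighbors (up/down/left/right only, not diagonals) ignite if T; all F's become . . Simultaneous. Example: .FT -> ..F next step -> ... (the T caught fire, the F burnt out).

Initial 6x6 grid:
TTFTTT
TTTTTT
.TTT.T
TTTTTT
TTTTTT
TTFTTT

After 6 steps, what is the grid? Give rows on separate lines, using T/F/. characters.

Step 1: 6 trees catch fire, 2 burn out
  TF.FTT
  TTFTTT
  .TTT.T
  TTTTTT
  TTFTTT
  TF.FTT
Step 2: 10 trees catch fire, 6 burn out
  F...FT
  TF.FTT
  .TFT.T
  TTFTTT
  TF.FTT
  F...FT
Step 3: 10 trees catch fire, 10 burn out
  .....F
  F...FT
  .F.F.T
  TF.FTT
  F...FT
  .....F
Step 4: 4 trees catch fire, 10 burn out
  ......
  .....F
  .....T
  F...FT
  .....F
  ......
Step 5: 2 trees catch fire, 4 burn out
  ......
  ......
  .....F
  .....F
  ......
  ......
Step 6: 0 trees catch fire, 2 burn out
  ......
  ......
  ......
  ......
  ......
  ......

......
......
......
......
......
......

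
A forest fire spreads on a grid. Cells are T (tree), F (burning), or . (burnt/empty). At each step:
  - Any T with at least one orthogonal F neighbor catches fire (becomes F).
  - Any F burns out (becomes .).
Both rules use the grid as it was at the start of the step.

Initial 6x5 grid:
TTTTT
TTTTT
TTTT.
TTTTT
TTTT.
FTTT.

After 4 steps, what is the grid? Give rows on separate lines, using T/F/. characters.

Step 1: 2 trees catch fire, 1 burn out
  TTTTT
  TTTTT
  TTTT.
  TTTTT
  FTTT.
  .FTT.
Step 2: 3 trees catch fire, 2 burn out
  TTTTT
  TTTTT
  TTTT.
  FTTTT
  .FTT.
  ..FT.
Step 3: 4 trees catch fire, 3 burn out
  TTTTT
  TTTTT
  FTTT.
  .FTTT
  ..FT.
  ...F.
Step 4: 4 trees catch fire, 4 burn out
  TTTTT
  FTTTT
  .FTT.
  ..FTT
  ...F.
  .....

TTTTT
FTTTT
.FTT.
..FTT
...F.
.....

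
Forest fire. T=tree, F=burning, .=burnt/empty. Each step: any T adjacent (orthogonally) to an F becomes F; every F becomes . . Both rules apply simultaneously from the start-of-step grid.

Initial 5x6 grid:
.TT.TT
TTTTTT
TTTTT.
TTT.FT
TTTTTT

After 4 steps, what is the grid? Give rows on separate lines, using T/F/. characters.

Step 1: 3 trees catch fire, 1 burn out
  .TT.TT
  TTTTTT
  TTTTF.
  TTT..F
  TTTTFT
Step 2: 4 trees catch fire, 3 burn out
  .TT.TT
  TTTTFT
  TTTF..
  TTT...
  TTTF.F
Step 3: 5 trees catch fire, 4 burn out
  .TT.FT
  TTTF.F
  TTF...
  TTT...
  TTF...
Step 4: 5 trees catch fire, 5 burn out
  .TT..F
  TTF...
  TF....
  TTF...
  TF....

.TT..F
TTF...
TF....
TTF...
TF....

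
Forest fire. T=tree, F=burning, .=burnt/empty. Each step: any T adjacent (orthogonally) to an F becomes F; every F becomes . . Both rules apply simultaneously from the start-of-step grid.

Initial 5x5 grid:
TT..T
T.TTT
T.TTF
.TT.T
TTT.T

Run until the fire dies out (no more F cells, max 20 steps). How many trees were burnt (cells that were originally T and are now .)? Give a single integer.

Answer: 13

Derivation:
Step 1: +3 fires, +1 burnt (F count now 3)
Step 2: +4 fires, +3 burnt (F count now 4)
Step 3: +2 fires, +4 burnt (F count now 2)
Step 4: +2 fires, +2 burnt (F count now 2)
Step 5: +1 fires, +2 burnt (F count now 1)
Step 6: +1 fires, +1 burnt (F count now 1)
Step 7: +0 fires, +1 burnt (F count now 0)
Fire out after step 7
Initially T: 17, now '.': 21
Total burnt (originally-T cells now '.'): 13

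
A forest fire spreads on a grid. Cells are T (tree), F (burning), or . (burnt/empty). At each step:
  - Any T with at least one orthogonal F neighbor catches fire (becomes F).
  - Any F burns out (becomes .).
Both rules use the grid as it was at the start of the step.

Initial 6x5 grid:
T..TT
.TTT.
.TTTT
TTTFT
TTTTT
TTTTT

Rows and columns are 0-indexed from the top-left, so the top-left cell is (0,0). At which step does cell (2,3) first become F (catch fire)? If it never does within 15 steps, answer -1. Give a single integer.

Step 1: cell (2,3)='F' (+4 fires, +1 burnt)
  -> target ignites at step 1
Step 2: cell (2,3)='.' (+7 fires, +4 burnt)
Step 3: cell (2,3)='.' (+7 fires, +7 burnt)
Step 4: cell (2,3)='.' (+4 fires, +7 burnt)
Step 5: cell (2,3)='.' (+1 fires, +4 burnt)
Step 6: cell (2,3)='.' (+0 fires, +1 burnt)
  fire out at step 6

1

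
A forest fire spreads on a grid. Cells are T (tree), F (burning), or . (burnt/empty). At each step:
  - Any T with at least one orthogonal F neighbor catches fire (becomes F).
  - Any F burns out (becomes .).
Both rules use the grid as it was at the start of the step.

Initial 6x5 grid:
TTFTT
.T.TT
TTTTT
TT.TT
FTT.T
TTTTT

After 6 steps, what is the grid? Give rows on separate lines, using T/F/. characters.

Step 1: 5 trees catch fire, 2 burn out
  TF.FT
  .T.TT
  TTTTT
  FT.TT
  .FT.T
  FTTTT
Step 2: 8 trees catch fire, 5 burn out
  F...F
  .F.FT
  FTTTT
  .F.TT
  ..F.T
  .FTTT
Step 3: 4 trees catch fire, 8 burn out
  .....
  ....F
  .FTFT
  ...TT
  ....T
  ..FTT
Step 4: 4 trees catch fire, 4 burn out
  .....
  .....
  ..F.F
  ...FT
  ....T
  ...FT
Step 5: 2 trees catch fire, 4 burn out
  .....
  .....
  .....
  ....F
  ....T
  ....F
Step 6: 1 trees catch fire, 2 burn out
  .....
  .....
  .....
  .....
  ....F
  .....

.....
.....
.....
.....
....F
.....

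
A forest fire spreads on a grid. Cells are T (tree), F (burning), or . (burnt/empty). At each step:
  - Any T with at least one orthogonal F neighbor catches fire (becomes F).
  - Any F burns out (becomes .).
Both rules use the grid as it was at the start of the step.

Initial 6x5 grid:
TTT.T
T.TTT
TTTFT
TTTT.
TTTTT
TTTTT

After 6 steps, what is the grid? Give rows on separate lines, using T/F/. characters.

Step 1: 4 trees catch fire, 1 burn out
  TTT.T
  T.TFT
  TTF.F
  TTTF.
  TTTTT
  TTTTT
Step 2: 5 trees catch fire, 4 burn out
  TTT.T
  T.F.F
  TF...
  TTF..
  TTTFT
  TTTTT
Step 3: 7 trees catch fire, 5 burn out
  TTF.F
  T....
  F....
  TF...
  TTF.F
  TTTFT
Step 4: 6 trees catch fire, 7 burn out
  TF...
  F....
  .....
  F....
  TF...
  TTF.F
Step 5: 3 trees catch fire, 6 burn out
  F....
  .....
  .....
  .....
  F....
  TF...
Step 6: 1 trees catch fire, 3 burn out
  .....
  .....
  .....
  .....
  .....
  F....

.....
.....
.....
.....
.....
F....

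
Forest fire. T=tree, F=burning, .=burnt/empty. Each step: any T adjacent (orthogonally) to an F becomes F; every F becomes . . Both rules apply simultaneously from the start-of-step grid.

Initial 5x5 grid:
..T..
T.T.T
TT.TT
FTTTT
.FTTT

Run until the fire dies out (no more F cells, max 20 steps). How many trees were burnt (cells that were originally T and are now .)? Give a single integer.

Answer: 13

Derivation:
Step 1: +3 fires, +2 burnt (F count now 3)
Step 2: +4 fires, +3 burnt (F count now 4)
Step 3: +2 fires, +4 burnt (F count now 2)
Step 4: +2 fires, +2 burnt (F count now 2)
Step 5: +1 fires, +2 burnt (F count now 1)
Step 6: +1 fires, +1 burnt (F count now 1)
Step 7: +0 fires, +1 burnt (F count now 0)
Fire out after step 7
Initially T: 15, now '.': 23
Total burnt (originally-T cells now '.'): 13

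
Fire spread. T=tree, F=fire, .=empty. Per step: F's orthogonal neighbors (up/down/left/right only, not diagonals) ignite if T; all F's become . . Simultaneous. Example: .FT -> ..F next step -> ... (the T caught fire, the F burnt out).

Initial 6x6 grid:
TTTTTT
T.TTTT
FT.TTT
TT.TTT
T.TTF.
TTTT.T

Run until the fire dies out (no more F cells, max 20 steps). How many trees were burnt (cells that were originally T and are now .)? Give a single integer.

Answer: 27

Derivation:
Step 1: +5 fires, +2 burnt (F count now 5)
Step 2: +8 fires, +5 burnt (F count now 8)
Step 3: +6 fires, +8 burnt (F count now 6)
Step 4: +5 fires, +6 burnt (F count now 5)
Step 5: +3 fires, +5 burnt (F count now 3)
Step 6: +0 fires, +3 burnt (F count now 0)
Fire out after step 6
Initially T: 28, now '.': 35
Total burnt (originally-T cells now '.'): 27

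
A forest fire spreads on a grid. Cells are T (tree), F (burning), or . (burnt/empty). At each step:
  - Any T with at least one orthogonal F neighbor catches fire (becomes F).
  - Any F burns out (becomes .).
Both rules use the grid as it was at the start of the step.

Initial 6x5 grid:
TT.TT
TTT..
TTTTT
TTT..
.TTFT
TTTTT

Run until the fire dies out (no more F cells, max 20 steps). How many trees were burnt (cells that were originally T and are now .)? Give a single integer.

Answer: 21

Derivation:
Step 1: +3 fires, +1 burnt (F count now 3)
Step 2: +4 fires, +3 burnt (F count now 4)
Step 3: +3 fires, +4 burnt (F count now 3)
Step 4: +5 fires, +3 burnt (F count now 5)
Step 5: +3 fires, +5 burnt (F count now 3)
Step 6: +2 fires, +3 burnt (F count now 2)
Step 7: +1 fires, +2 burnt (F count now 1)
Step 8: +0 fires, +1 burnt (F count now 0)
Fire out after step 8
Initially T: 23, now '.': 28
Total burnt (originally-T cells now '.'): 21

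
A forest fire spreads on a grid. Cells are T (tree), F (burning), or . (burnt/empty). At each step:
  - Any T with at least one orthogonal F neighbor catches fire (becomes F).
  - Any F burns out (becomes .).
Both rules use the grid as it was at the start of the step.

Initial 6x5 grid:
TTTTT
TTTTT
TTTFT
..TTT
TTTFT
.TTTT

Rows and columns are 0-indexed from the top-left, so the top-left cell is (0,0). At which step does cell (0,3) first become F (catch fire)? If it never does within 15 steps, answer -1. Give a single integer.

Step 1: cell (0,3)='T' (+7 fires, +2 burnt)
Step 2: cell (0,3)='F' (+9 fires, +7 burnt)
  -> target ignites at step 2
Step 3: cell (0,3)='.' (+6 fires, +9 burnt)
Step 4: cell (0,3)='.' (+2 fires, +6 burnt)
Step 5: cell (0,3)='.' (+1 fires, +2 burnt)
Step 6: cell (0,3)='.' (+0 fires, +1 burnt)
  fire out at step 6

2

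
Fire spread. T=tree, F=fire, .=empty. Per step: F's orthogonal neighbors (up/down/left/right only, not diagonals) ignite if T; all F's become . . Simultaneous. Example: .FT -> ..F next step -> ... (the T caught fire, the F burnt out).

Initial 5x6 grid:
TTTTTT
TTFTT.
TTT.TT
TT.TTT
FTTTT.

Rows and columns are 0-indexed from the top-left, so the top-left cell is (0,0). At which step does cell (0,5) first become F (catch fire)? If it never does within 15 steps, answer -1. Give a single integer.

Step 1: cell (0,5)='T' (+6 fires, +2 burnt)
Step 2: cell (0,5)='T' (+8 fires, +6 burnt)
Step 3: cell (0,5)='T' (+4 fires, +8 burnt)
Step 4: cell (0,5)='F' (+5 fires, +4 burnt)
  -> target ignites at step 4
Step 5: cell (0,5)='.' (+1 fires, +5 burnt)
Step 6: cell (0,5)='.' (+0 fires, +1 burnt)
  fire out at step 6

4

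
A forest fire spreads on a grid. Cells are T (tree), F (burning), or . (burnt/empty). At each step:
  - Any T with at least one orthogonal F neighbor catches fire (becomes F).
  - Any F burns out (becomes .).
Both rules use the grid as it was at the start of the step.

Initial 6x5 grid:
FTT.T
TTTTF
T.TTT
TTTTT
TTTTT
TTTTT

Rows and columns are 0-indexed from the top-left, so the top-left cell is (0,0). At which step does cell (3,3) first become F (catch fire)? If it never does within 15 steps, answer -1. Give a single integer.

Step 1: cell (3,3)='T' (+5 fires, +2 burnt)
Step 2: cell (3,3)='T' (+6 fires, +5 burnt)
Step 3: cell (3,3)='F' (+4 fires, +6 burnt)
  -> target ignites at step 3
Step 4: cell (3,3)='.' (+5 fires, +4 burnt)
Step 5: cell (3,3)='.' (+4 fires, +5 burnt)
Step 6: cell (3,3)='.' (+2 fires, +4 burnt)
Step 7: cell (3,3)='.' (+0 fires, +2 burnt)
  fire out at step 7

3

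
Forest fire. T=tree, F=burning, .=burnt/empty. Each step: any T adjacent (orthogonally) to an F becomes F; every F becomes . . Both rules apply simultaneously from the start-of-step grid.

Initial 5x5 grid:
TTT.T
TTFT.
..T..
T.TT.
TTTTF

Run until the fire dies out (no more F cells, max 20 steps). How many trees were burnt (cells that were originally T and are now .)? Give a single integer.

Step 1: +5 fires, +2 burnt (F count now 5)
Step 2: +5 fires, +5 burnt (F count now 5)
Step 3: +2 fires, +5 burnt (F count now 2)
Step 4: +1 fires, +2 burnt (F count now 1)
Step 5: +1 fires, +1 burnt (F count now 1)
Step 6: +0 fires, +1 burnt (F count now 0)
Fire out after step 6
Initially T: 15, now '.': 24
Total burnt (originally-T cells now '.'): 14

Answer: 14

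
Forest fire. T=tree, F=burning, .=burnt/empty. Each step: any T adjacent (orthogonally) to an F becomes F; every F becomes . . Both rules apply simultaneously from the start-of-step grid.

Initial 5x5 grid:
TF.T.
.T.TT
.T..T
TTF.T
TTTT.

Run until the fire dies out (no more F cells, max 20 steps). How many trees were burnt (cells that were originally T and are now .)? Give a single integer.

Answer: 9

Derivation:
Step 1: +4 fires, +2 burnt (F count now 4)
Step 2: +4 fires, +4 burnt (F count now 4)
Step 3: +1 fires, +4 burnt (F count now 1)
Step 4: +0 fires, +1 burnt (F count now 0)
Fire out after step 4
Initially T: 14, now '.': 20
Total burnt (originally-T cells now '.'): 9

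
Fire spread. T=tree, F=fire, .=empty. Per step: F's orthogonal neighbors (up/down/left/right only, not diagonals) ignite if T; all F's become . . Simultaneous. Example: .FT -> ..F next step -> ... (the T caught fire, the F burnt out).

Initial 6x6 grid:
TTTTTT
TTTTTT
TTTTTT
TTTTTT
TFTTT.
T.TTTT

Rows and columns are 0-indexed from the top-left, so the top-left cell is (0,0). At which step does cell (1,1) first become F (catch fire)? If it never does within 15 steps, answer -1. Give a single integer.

Step 1: cell (1,1)='T' (+3 fires, +1 burnt)
Step 2: cell (1,1)='T' (+6 fires, +3 burnt)
Step 3: cell (1,1)='F' (+6 fires, +6 burnt)
  -> target ignites at step 3
Step 4: cell (1,1)='.' (+6 fires, +6 burnt)
Step 5: cell (1,1)='.' (+6 fires, +6 burnt)
Step 6: cell (1,1)='.' (+3 fires, +6 burnt)
Step 7: cell (1,1)='.' (+2 fires, +3 burnt)
Step 8: cell (1,1)='.' (+1 fires, +2 burnt)
Step 9: cell (1,1)='.' (+0 fires, +1 burnt)
  fire out at step 9

3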